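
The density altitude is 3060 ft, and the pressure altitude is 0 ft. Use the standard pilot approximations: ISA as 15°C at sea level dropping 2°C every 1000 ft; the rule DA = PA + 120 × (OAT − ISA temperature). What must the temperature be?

Density altitude − pressure altitude = 3060 − 0 = +3060 ft.
At 120 ft/°C that is an ISA deviation of 3060/120 = +25.5°C.
ISA temperature at 0 ft = 15 − 2 × (0/1000) = 15°C.
OAT = ISA + deviation = 15 + (+25.5) = 40.5°C.

40.5°C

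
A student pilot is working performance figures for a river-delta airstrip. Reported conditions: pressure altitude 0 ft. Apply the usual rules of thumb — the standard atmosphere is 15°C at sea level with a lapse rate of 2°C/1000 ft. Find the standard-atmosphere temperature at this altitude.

ISA temperature = 15 − 2 × (0/1000) = 15 − 0 = 15°C.

15°C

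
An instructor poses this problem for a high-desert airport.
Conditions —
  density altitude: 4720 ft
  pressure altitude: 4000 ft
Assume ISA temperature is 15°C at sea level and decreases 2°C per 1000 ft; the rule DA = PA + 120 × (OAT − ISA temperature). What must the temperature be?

13°C

Density altitude − pressure altitude = 4720 − 4000 = +720 ft.
At 120 ft/°C that is an ISA deviation of 720/120 = +6°C.
ISA temperature at 4000 ft = 15 − 2 × (4000/1000) = 7°C.
OAT = ISA + deviation = 7 + (+6) = 13°C.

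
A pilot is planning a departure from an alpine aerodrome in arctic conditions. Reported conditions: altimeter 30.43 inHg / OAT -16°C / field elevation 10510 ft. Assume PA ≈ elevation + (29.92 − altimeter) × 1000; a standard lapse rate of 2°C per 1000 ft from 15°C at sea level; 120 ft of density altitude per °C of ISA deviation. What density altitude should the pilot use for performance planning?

8680 ft

Pressure altitude = 10510 + (29.92 − 30.43) × 1000 = 10510 + (-510) = 10000 ft.
ISA temperature at 10000 ft = 15 − 2 × (10000/1000) = -5°C.
ISA deviation = -16 − (-5) = -11°C.
Density altitude = 10000 + 120 × (-11) = 8680 ft.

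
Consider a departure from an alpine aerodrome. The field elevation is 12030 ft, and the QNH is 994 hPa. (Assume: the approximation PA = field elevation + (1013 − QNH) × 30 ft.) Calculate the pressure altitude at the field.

12600 ft

Pressure correction = (1013 − 994) × 30 = +570 ft.
Pressure altitude = 12030 + (+570) = 12600 ft.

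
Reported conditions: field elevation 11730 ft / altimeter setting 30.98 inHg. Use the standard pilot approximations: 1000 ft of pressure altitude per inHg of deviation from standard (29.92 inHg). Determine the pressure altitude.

10670 ft

Pressure correction = (29.92 − 30.98) × 1000 = -1060 ft.
Pressure altitude = 11730 + (-1060) = 10670 ft.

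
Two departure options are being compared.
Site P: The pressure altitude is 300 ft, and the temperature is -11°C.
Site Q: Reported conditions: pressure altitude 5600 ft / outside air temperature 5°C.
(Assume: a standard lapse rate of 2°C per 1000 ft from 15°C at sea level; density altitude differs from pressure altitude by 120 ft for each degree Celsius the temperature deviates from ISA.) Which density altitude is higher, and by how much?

Site P: ISA temp = 14.4°C, deviation -25.4°C, DA = 300 + 120 × (-25.4) = -2748 ft.
Site Q: ISA temp = 3.8°C, deviation +1.2°C, DA = 5600 + 120 × 1.2 = 5744 ft.
Site Q is higher by 5744 − (-2748) = 8492 ft.

Site Q by 8492 ft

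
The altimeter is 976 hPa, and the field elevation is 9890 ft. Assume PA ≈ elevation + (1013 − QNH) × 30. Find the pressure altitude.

Pressure correction = (1013 − 976) × 30 = +1110 ft.
Pressure altitude = 9890 + (+1110) = 11000 ft.

11000 ft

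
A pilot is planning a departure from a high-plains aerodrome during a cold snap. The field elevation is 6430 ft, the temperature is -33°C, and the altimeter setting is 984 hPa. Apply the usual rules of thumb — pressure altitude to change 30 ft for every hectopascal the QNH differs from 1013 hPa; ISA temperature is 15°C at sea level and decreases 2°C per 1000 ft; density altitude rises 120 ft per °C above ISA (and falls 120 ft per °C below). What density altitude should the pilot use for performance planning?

Pressure altitude = 6430 + (1013 − 984) × 30 = 6430 + (+870) = 7300 ft.
ISA temperature at 7300 ft = 15 − 2 × (7300/1000) = 0.4°C.
ISA deviation = -33 − 0.4 = -33.4°C.
Density altitude = 7300 + 120 × (-33.4) = 3292 ft.

3292 ft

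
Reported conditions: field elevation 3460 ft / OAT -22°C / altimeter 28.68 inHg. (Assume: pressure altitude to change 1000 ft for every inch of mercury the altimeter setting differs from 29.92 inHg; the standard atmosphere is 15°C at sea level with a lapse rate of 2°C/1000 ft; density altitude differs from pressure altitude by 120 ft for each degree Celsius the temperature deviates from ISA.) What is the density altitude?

Pressure altitude = 3460 + (29.92 − 28.68) × 1000 = 3460 + (+1240) = 4700 ft.
ISA temperature at 4700 ft = 15 − 2 × (4700/1000) = 5.6°C.
ISA deviation = -22 − 5.6 = -27.6°C.
Density altitude = 4700 + 120 × (-27.6) = 1388 ft.

1388 ft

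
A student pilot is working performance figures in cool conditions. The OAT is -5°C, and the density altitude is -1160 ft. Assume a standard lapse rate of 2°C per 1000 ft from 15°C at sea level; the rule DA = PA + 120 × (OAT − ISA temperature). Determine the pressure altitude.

DA = PA + 120 × (OAT − (15 − 2·PA/1000)) = PA + 120·OAT − 1800 + 0.24·PA = 1.24·PA + 120·OAT − 1800.
So 1.24·PA = -1160 − 120 × (-5) + 1800 = 1240.
PA = 1240 / 1.24 = 1000 ft.

1000 ft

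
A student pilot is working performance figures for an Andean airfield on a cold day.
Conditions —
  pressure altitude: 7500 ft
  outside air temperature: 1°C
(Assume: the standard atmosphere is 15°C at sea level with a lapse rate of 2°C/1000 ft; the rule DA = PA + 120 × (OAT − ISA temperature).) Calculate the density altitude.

ISA temperature at 7500 ft = 15 − 2 × (7500/1000) = 0°C.
ISA deviation = 1 − 0 = +1°C.
Density altitude = 7500 + 120 × (1) = 7500 + (+120) = 7620 ft.

7620 ft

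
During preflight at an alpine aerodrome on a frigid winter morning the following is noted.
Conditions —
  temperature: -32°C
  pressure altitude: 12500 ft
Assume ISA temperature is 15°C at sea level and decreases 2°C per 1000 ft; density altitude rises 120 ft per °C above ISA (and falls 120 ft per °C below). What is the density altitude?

9860 ft

ISA temperature at 12500 ft = 15 − 2 × (12500/1000) = -10°C.
ISA deviation = -32 − (-10) = -22°C.
Density altitude = 12500 + 120 × (-22) = 12500 + (-2640) = 9860 ft.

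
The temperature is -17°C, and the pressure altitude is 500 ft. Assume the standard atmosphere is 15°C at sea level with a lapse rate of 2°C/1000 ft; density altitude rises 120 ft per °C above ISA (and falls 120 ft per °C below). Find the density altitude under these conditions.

-3220 ft

ISA temperature at 500 ft = 15 − 2 × (500/1000) = 14°C.
ISA deviation = -17 − 14 = -31°C.
Density altitude = 500 + 120 × (-31) = 500 + (-3720) = -3220 ft.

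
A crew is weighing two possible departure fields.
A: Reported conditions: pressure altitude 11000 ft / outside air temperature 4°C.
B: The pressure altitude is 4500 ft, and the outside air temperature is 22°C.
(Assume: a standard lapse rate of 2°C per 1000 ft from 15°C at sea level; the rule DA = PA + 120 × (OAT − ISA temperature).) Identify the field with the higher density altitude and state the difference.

A: ISA temp = -7°C, deviation +11°C, DA = 11000 + 120 × 11 = 12320 ft.
B: ISA temp = 6°C, deviation +16°C, DA = 4500 + 120 × 16 = 6420 ft.
A is higher by 12320 − 6420 = 5900 ft.

A by 5900 ft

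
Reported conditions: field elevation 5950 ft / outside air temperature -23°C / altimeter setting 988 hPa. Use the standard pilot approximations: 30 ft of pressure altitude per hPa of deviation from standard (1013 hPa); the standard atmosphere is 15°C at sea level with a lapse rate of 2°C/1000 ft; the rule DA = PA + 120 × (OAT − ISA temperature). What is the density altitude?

3748 ft

Pressure altitude = 5950 + (1013 − 988) × 30 = 5950 + (+750) = 6700 ft.
ISA temperature at 6700 ft = 15 − 2 × (6700/1000) = 1.6°C.
ISA deviation = -23 − 1.6 = -24.6°C.
Density altitude = 6700 + 120 × (-24.6) = 3748 ft.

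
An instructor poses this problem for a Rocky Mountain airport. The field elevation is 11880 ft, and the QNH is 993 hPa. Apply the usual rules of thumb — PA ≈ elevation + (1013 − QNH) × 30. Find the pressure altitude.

Pressure correction = (1013 − 993) × 30 = +600 ft.
Pressure altitude = 11880 + (+600) = 12480 ft.

12480 ft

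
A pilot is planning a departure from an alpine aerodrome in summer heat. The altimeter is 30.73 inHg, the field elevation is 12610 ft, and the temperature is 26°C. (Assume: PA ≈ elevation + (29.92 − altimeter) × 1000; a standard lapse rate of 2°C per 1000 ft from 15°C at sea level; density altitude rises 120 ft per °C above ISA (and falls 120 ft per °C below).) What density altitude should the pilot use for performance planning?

15952 ft

Pressure altitude = 12610 + (29.92 − 30.73) × 1000 = 12610 + (-810) = 11800 ft.
ISA temperature at 11800 ft = 15 − 2 × (11800/1000) = -8.6°C.
ISA deviation = 26 − (-8.6) = +34.6°C.
Density altitude = 11800 + 120 × (34.6) = 15952 ft.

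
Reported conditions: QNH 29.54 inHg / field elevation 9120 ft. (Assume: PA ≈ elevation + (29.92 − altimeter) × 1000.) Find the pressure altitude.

Pressure correction = (29.92 − 29.54) × 1000 = +380 ft.
Pressure altitude = 9120 + (+380) = 9500 ft.

9500 ft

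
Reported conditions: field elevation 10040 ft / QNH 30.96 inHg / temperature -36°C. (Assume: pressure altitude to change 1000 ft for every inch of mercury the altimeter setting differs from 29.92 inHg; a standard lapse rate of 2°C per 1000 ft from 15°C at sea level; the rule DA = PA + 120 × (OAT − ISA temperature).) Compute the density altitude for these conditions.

Pressure altitude = 10040 + (29.92 − 30.96) × 1000 = 10040 + (-1040) = 9000 ft.
ISA temperature at 9000 ft = 15 − 2 × (9000/1000) = -3°C.
ISA deviation = -36 − (-3) = -33°C.
Density altitude = 9000 + 120 × (-33) = 5040 ft.

5040 ft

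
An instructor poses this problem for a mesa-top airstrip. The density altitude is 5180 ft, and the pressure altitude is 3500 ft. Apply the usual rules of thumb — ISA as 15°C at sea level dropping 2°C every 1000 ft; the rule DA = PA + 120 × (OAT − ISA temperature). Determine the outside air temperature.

Density altitude − pressure altitude = 5180 − 3500 = +1680 ft.
At 120 ft/°C that is an ISA deviation of 1680/120 = +14°C.
ISA temperature at 3500 ft = 15 − 2 × (3500/1000) = 8°C.
OAT = ISA + deviation = 8 + (+14) = 22°C.

22°C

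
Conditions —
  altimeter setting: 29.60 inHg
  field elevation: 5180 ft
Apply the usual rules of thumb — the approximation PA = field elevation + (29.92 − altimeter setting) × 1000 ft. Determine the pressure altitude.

5500 ft

Pressure correction = (29.92 − 29.60) × 1000 = +320 ft.
Pressure altitude = 5180 + (+320) = 5500 ft.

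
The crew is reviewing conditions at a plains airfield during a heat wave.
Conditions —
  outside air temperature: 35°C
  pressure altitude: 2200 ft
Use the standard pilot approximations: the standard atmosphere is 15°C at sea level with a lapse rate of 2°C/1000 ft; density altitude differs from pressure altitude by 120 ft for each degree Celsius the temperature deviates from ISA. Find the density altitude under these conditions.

5128 ft

ISA temperature at 2200 ft = 15 − 2 × (2200/1000) = 10.6°C.
ISA deviation = 35 − 10.6 = +24.4°C.
Density altitude = 2200 + 120 × (24.4) = 2200 + (+2928) = 5128 ft.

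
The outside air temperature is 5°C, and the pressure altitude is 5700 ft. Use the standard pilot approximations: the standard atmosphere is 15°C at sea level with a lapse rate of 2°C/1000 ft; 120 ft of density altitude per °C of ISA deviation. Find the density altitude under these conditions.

ISA temperature at 5700 ft = 15 − 2 × (5700/1000) = 3.6°C.
ISA deviation = 5 − 3.6 = +1.4°C.
Density altitude = 5700 + 120 × (1.4) = 5700 + (+168) = 5868 ft.

5868 ft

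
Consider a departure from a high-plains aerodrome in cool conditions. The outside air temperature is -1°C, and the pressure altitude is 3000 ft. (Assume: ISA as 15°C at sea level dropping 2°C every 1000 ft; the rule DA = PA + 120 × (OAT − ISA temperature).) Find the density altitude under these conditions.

ISA temperature at 3000 ft = 15 − 2 × (3000/1000) = 9°C.
ISA deviation = -1 − 9 = -10°C.
Density altitude = 3000 + 120 × (-10) = 3000 + (-1200) = 1800 ft.

1800 ft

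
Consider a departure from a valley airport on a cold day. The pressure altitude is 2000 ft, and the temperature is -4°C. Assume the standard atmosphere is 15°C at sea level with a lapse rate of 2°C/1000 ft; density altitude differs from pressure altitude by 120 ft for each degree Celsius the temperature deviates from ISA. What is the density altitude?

200 ft

ISA temperature at 2000 ft = 15 − 2 × (2000/1000) = 11°C.
ISA deviation = -4 − 11 = -15°C.
Density altitude = 2000 + 120 × (-15) = 2000 + (-1800) = 200 ft.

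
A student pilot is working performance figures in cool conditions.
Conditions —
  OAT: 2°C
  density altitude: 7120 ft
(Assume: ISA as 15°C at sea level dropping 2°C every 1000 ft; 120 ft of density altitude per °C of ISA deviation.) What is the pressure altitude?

7000 ft

DA = PA + 120 × (OAT − (15 − 2·PA/1000)) = PA + 120·OAT − 1800 + 0.24·PA = 1.24·PA + 120·OAT − 1800.
So 1.24·PA = 7120 − 120 × 2 + 1800 = 8680.
PA = 8680 / 1.24 = 7000 ft.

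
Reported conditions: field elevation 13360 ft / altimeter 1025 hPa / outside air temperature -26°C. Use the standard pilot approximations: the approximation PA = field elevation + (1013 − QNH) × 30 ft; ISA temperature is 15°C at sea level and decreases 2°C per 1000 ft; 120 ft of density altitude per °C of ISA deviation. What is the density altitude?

Pressure altitude = 13360 + (1013 − 1025) × 30 = 13360 + (-360) = 13000 ft.
ISA temperature at 13000 ft = 15 − 2 × (13000/1000) = -11°C.
ISA deviation = -26 − (-11) = -15°C.
Density altitude = 13000 + 120 × (-15) = 11200 ft.

11200 ft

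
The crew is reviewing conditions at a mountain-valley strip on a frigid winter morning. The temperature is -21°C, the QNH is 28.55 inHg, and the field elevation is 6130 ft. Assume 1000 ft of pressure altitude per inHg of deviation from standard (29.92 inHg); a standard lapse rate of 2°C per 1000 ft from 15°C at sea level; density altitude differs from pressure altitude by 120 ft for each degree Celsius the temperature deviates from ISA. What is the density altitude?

4980 ft

Pressure altitude = 6130 + (29.92 − 28.55) × 1000 = 6130 + (+1370) = 7500 ft.
ISA temperature at 7500 ft = 15 − 2 × (7500/1000) = 0°C.
ISA deviation = -21 − 0 = -21°C.
Density altitude = 7500 + 120 × (-21) = 4980 ft.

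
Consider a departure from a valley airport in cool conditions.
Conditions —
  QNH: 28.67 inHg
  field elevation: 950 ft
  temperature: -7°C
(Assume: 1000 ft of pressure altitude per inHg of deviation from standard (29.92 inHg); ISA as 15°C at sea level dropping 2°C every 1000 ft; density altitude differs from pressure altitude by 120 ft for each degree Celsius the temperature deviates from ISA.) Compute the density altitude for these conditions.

88 ft

Pressure altitude = 950 + (29.92 − 28.67) × 1000 = 950 + (+1250) = 2200 ft.
ISA temperature at 2200 ft = 15 − 2 × (2200/1000) = 10.6°C.
ISA deviation = -7 − 10.6 = -17.6°C.
Density altitude = 2200 + 120 × (-17.6) = 88 ft.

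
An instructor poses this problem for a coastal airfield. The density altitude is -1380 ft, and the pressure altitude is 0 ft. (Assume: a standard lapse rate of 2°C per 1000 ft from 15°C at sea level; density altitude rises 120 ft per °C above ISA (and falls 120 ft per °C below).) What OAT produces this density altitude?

3.5°C

Density altitude − pressure altitude = -1380 − 0 = -1380 ft.
At 120 ft/°C that is an ISA deviation of -1380/120 = -11.5°C.
ISA temperature at 0 ft = 15 − 2 × (0/1000) = 15°C.
OAT = ISA + deviation = 15 + (-11.5) = 3.5°C.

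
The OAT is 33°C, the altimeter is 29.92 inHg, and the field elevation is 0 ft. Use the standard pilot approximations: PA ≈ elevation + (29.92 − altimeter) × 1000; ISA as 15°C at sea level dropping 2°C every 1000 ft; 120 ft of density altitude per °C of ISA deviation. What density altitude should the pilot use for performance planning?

2160 ft

Pressure altitude = 0 + (29.92 − 29.92) × 1000 = 0 + (0) = 0 ft.
ISA temperature at 0 ft = 15 − 2 × (0/1000) = 15°C.
ISA deviation = 33 − 15 = +18°C.
Density altitude = 0 + 120 × (18) = 2160 ft.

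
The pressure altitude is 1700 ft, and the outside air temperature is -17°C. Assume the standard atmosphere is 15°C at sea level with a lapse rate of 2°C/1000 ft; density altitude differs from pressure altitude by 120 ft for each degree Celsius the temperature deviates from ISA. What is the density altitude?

ISA temperature at 1700 ft = 15 − 2 × (1700/1000) = 11.6°C.
ISA deviation = -17 − 11.6 = -28.6°C.
Density altitude = 1700 + 120 × (-28.6) = 1700 + (-3432) = -1732 ft.

-1732 ft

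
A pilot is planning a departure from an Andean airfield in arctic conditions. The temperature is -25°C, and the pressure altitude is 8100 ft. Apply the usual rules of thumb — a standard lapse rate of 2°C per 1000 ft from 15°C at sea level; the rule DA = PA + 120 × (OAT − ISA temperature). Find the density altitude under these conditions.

ISA temperature at 8100 ft = 15 − 2 × (8100/1000) = -1.2°C.
ISA deviation = -25 − (-1.2) = -23.8°C.
Density altitude = 8100 + 120 × (-23.8) = 8100 + (-2856) = 5244 ft.

5244 ft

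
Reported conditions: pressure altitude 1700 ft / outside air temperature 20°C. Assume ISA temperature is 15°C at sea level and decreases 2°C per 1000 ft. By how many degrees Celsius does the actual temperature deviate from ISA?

ISA temperature at 1700 ft = 15 − 2 × (1700/1000) = 11.6°C.
Deviation = OAT − ISA = 20 − 11.6 = +8.4°C.

ISA+8.4°C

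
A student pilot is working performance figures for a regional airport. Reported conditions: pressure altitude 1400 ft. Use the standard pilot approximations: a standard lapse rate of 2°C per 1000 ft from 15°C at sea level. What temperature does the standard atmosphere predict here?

ISA temperature = 15 − 2 × (1400/1000) = 15 − 2.8 = 12.2°C.

12.2°C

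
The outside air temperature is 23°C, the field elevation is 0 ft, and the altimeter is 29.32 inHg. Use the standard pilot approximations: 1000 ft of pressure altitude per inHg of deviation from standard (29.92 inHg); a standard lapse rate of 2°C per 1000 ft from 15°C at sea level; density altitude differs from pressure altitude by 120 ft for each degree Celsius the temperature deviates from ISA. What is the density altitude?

Pressure altitude = 0 + (29.92 − 29.32) × 1000 = 0 + (+600) = 600 ft.
ISA temperature at 600 ft = 15 − 2 × (600/1000) = 13.8°C.
ISA deviation = 23 − 13.8 = +9.2°C.
Density altitude = 600 + 120 × (9.2) = 1704 ft.

1704 ft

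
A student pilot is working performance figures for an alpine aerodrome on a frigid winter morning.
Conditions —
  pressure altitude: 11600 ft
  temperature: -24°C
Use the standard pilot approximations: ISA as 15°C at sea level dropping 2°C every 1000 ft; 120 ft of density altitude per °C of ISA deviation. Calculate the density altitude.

ISA temperature at 11600 ft = 15 − 2 × (11600/1000) = -8.2°C.
ISA deviation = -24 − (-8.2) = -15.8°C.
Density altitude = 11600 + 120 × (-15.8) = 11600 + (-1896) = 9704 ft.

9704 ft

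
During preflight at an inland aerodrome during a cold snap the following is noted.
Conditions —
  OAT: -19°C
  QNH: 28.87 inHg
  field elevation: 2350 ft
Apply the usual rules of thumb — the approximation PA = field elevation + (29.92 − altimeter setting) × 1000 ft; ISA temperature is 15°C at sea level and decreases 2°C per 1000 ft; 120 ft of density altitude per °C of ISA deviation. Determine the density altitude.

136 ft

Pressure altitude = 2350 + (29.92 − 28.87) × 1000 = 2350 + (+1050) = 3400 ft.
ISA temperature at 3400 ft = 15 − 2 × (3400/1000) = 8.2°C.
ISA deviation = -19 − 8.2 = -27.2°C.
Density altitude = 3400 + 120 × (-27.2) = 136 ft.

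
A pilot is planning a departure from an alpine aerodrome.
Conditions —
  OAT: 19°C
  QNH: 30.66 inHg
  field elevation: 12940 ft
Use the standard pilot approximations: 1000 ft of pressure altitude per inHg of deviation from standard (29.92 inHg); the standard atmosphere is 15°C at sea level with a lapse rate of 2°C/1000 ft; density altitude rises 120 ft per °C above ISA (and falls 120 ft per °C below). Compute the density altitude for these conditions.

Pressure altitude = 12940 + (29.92 − 30.66) × 1000 = 12940 + (-740) = 12200 ft.
ISA temperature at 12200 ft = 15 − 2 × (12200/1000) = -9.4°C.
ISA deviation = 19 − (-9.4) = +28.4°C.
Density altitude = 12200 + 120 × (28.4) = 15608 ft.

15608 ft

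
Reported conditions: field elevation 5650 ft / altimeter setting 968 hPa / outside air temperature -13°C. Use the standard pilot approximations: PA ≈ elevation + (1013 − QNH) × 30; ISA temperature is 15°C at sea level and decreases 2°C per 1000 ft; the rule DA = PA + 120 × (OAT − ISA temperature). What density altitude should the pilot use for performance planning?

5320 ft

Pressure altitude = 5650 + (1013 − 968) × 30 = 5650 + (+1350) = 7000 ft.
ISA temperature at 7000 ft = 15 − 2 × (7000/1000) = 1°C.
ISA deviation = -13 − 1 = -14°C.
Density altitude = 7000 + 120 × (-14) = 5320 ft.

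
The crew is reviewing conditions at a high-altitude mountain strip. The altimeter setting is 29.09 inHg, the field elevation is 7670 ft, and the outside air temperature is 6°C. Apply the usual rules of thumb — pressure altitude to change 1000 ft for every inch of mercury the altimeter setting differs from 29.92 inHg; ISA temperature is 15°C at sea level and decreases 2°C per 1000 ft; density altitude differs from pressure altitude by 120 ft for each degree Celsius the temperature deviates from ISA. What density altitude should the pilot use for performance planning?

Pressure altitude = 7670 + (29.92 − 29.09) × 1000 = 7670 + (+830) = 8500 ft.
ISA temperature at 8500 ft = 15 − 2 × (8500/1000) = -2°C.
ISA deviation = 6 − (-2) = +8°C.
Density altitude = 8500 + 120 × (8) = 9460 ft.

9460 ft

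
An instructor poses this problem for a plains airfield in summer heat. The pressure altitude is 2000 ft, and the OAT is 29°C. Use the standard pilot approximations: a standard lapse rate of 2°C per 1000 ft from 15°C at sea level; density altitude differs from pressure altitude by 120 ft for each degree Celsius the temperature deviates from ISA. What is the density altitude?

4160 ft

ISA temperature at 2000 ft = 15 − 2 × (2000/1000) = 11°C.
ISA deviation = 29 − 11 = +18°C.
Density altitude = 2000 + 120 × (18) = 2000 + (+2160) = 4160 ft.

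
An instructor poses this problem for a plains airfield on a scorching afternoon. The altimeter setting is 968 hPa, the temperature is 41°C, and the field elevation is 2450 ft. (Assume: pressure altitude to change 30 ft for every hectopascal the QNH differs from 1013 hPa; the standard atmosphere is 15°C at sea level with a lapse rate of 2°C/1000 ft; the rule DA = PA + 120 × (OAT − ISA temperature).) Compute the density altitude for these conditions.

7832 ft

Pressure altitude = 2450 + (1013 − 968) × 30 = 2450 + (+1350) = 3800 ft.
ISA temperature at 3800 ft = 15 − 2 × (3800/1000) = 7.4°C.
ISA deviation = 41 − 7.4 = +33.6°C.
Density altitude = 3800 + 120 × (33.6) = 7832 ft.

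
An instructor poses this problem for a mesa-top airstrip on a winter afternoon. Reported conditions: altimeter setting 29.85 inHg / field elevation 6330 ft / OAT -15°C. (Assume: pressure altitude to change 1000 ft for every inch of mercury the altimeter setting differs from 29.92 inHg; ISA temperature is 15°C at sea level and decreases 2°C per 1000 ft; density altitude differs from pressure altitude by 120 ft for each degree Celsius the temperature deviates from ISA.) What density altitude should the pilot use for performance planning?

Pressure altitude = 6330 + (29.92 − 29.85) × 1000 = 6330 + (+70) = 6400 ft.
ISA temperature at 6400 ft = 15 − 2 × (6400/1000) = 2.2°C.
ISA deviation = -15 − 2.2 = -17.2°C.
Density altitude = 6400 + 120 × (-17.2) = 4336 ft.

4336 ft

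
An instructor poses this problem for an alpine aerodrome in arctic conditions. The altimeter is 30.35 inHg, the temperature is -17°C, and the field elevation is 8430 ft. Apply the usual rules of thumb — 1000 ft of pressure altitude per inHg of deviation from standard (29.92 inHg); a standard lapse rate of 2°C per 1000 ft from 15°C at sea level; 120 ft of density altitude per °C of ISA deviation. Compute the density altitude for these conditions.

Pressure altitude = 8430 + (29.92 − 30.35) × 1000 = 8430 + (-430) = 8000 ft.
ISA temperature at 8000 ft = 15 − 2 × (8000/1000) = -1°C.
ISA deviation = -17 − (-1) = -16°C.
Density altitude = 8000 + 120 × (-16) = 6080 ft.

6080 ft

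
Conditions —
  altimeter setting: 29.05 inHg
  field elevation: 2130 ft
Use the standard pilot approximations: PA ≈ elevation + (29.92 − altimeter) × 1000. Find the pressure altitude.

Pressure correction = (29.92 − 29.05) × 1000 = +870 ft.
Pressure altitude = 2130 + (+870) = 3000 ft.

3000 ft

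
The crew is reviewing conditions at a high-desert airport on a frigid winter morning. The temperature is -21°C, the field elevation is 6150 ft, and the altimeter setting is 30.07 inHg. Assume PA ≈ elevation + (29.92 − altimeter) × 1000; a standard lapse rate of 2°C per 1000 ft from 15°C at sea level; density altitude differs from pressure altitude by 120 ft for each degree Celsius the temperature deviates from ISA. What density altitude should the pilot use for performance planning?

Pressure altitude = 6150 + (29.92 − 30.07) × 1000 = 6150 + (-150) = 6000 ft.
ISA temperature at 6000 ft = 15 − 2 × (6000/1000) = 3°C.
ISA deviation = -21 − 3 = -24°C.
Density altitude = 6000 + 120 × (-24) = 3120 ft.

3120 ft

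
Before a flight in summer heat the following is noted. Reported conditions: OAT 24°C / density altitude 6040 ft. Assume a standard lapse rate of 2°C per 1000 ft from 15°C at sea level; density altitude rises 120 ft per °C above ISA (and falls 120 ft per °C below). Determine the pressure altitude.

DA = PA + 120 × (OAT − (15 − 2·PA/1000)) = PA + 120·OAT − 1800 + 0.24·PA = 1.24·PA + 120·OAT − 1800.
So 1.24·PA = 6040 − 120 × 24 + 1800 = 4960.
PA = 4960 / 1.24 = 4000 ft.

4000 ft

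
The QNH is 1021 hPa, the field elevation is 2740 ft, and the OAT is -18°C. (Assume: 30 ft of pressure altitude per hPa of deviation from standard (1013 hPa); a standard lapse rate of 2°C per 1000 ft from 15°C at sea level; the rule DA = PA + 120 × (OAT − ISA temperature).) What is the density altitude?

Pressure altitude = 2740 + (1013 − 1021) × 30 = 2740 + (-240) = 2500 ft.
ISA temperature at 2500 ft = 15 − 2 × (2500/1000) = 10°C.
ISA deviation = -18 − 10 = -28°C.
Density altitude = 2500 + 120 × (-28) = -860 ft.

-860 ft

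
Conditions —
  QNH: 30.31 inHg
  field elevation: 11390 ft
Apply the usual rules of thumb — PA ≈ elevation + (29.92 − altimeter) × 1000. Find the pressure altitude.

11000 ft

Pressure correction = (29.92 − 30.31) × 1000 = -390 ft.
Pressure altitude = 11390 + (-390) = 11000 ft.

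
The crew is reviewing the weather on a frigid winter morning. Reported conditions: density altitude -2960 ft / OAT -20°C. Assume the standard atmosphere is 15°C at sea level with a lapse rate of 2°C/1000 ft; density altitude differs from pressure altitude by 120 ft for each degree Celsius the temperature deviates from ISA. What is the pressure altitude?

DA = PA + 120 × (OAT − (15 − 2·PA/1000)) = PA + 120·OAT − 1800 + 0.24·PA = 1.24·PA + 120·OAT − 1800.
So 1.24·PA = -2960 − 120 × (-20) + 1800 = 1240.
PA = 1240 / 1.24 = 1000 ft.

1000 ft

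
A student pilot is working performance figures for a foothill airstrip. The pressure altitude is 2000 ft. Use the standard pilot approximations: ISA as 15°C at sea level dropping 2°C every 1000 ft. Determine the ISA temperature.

ISA temperature = 15 − 2 × (2000/1000) = 15 − 4 = 11°C.

11°C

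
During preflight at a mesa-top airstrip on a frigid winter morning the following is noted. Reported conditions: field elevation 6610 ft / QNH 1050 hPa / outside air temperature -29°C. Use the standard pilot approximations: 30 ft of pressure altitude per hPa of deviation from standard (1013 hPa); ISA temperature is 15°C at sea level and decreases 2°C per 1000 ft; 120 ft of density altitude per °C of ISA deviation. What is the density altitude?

Pressure altitude = 6610 + (1013 − 1050) × 30 = 6610 + (-1110) = 5500 ft.
ISA temperature at 5500 ft = 15 − 2 × (5500/1000) = 4°C.
ISA deviation = -29 − 4 = -33°C.
Density altitude = 5500 + 120 × (-33) = 1540 ft.

1540 ft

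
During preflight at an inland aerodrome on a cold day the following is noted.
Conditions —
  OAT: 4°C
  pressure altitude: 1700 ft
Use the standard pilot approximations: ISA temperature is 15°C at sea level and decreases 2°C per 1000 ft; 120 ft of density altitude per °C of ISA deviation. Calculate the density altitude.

ISA temperature at 1700 ft = 15 − 2 × (1700/1000) = 11.6°C.
ISA deviation = 4 − 11.6 = -7.6°C.
Density altitude = 1700 + 120 × (-7.6) = 1700 + (-912) = 788 ft.

788 ft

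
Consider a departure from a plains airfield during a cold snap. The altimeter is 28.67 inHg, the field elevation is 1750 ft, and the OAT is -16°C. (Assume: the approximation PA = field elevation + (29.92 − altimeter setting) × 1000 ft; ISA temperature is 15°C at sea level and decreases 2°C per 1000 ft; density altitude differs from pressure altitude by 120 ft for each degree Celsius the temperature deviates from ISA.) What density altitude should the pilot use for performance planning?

0 ft

Pressure altitude = 1750 + (29.92 − 28.67) × 1000 = 1750 + (+1250) = 3000 ft.
ISA temperature at 3000 ft = 15 − 2 × (3000/1000) = 9°C.
ISA deviation = -16 − 9 = -25°C.
Density altitude = 3000 + 120 × (-25) = 0 ft.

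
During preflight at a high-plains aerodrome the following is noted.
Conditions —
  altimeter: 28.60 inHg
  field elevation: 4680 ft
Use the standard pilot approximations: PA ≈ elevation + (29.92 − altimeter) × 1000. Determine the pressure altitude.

6000 ft

Pressure correction = (29.92 − 28.60) × 1000 = +1320 ft.
Pressure altitude = 4680 + (+1320) = 6000 ft.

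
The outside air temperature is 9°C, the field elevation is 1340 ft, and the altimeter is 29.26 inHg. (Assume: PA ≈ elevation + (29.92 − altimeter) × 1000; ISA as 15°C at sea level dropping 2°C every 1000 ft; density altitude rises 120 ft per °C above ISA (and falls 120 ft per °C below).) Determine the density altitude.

Pressure altitude = 1340 + (29.92 − 29.26) × 1000 = 1340 + (+660) = 2000 ft.
ISA temperature at 2000 ft = 15 − 2 × (2000/1000) = 11°C.
ISA deviation = 9 − 11 = -2°C.
Density altitude = 2000 + 120 × (-2) = 1760 ft.

1760 ft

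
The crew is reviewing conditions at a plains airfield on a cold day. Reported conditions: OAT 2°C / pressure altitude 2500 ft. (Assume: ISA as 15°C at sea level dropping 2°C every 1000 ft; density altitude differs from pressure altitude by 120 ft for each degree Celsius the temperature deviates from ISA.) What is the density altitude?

1540 ft

ISA temperature at 2500 ft = 15 − 2 × (2500/1000) = 10°C.
ISA deviation = 2 − 10 = -8°C.
Density altitude = 2500 + 120 × (-8) = 2500 + (-960) = 1540 ft.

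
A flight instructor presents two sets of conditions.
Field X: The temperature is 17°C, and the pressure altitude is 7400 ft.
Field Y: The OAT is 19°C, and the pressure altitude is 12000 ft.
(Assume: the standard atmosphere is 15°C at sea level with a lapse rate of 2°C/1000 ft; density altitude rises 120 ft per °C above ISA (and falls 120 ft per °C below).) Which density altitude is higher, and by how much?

Field Y by 5944 ft

Field X: ISA temp = 0.2°C, deviation +16.8°C, DA = 7400 + 120 × 16.8 = 9416 ft.
Field Y: ISA temp = -9°C, deviation +28°C, DA = 12000 + 120 × 28 = 15360 ft.
Field Y is higher by 15360 − 9416 = 5944 ft.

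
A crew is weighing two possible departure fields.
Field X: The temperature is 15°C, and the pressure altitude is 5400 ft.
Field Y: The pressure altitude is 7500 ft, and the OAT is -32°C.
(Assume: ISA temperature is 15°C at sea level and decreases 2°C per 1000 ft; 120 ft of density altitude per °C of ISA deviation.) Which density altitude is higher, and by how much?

Field X: ISA temp = 4.2°C, deviation +10.8°C, DA = 5400 + 120 × 10.8 = 6696 ft.
Field Y: ISA temp = 0°C, deviation -32°C, DA = 7500 + 120 × (-32) = 3660 ft.
Field X is higher by 6696 − 3660 = 3036 ft.

Field X by 3036 ft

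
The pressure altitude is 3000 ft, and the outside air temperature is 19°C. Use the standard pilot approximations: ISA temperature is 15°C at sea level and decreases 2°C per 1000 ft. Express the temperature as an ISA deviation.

ISA+10°C

ISA temperature at 3000 ft = 15 − 2 × (3000/1000) = 9°C.
Deviation = OAT − ISA = 19 − 9 = +10°C.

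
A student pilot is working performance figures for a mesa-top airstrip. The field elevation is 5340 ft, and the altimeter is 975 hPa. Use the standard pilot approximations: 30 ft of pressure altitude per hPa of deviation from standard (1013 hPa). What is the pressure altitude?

Pressure correction = (1013 − 975) × 30 = +1140 ft.
Pressure altitude = 5340 + (+1140) = 6480 ft.

6480 ft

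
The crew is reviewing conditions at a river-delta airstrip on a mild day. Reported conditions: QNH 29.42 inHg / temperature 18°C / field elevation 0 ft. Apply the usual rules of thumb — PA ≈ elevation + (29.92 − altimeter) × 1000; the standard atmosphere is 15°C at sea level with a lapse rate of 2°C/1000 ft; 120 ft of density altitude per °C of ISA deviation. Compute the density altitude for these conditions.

Pressure altitude = 0 + (29.92 − 29.42) × 1000 = 0 + (+500) = 500 ft.
ISA temperature at 500 ft = 15 − 2 × (500/1000) = 14°C.
ISA deviation = 18 − 14 = +4°C.
Density altitude = 500 + 120 × (4) = 980 ft.

980 ft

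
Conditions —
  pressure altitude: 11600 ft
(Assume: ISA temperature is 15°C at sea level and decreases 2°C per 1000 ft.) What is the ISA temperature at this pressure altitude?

ISA temperature = 15 − 2 × (11600/1000) = 15 − 23.2 = -8.2°C.

-8.2°C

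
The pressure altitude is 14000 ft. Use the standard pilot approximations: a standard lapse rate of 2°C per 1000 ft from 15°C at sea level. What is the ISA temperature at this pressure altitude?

-13°C

ISA temperature = 15 − 2 × (14000/1000) = 15 − 28 = -13°C.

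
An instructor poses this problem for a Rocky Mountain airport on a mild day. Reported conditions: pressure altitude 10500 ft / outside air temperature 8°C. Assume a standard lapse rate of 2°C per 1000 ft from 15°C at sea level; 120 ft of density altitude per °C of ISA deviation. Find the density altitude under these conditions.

12180 ft

ISA temperature at 10500 ft = 15 − 2 × (10500/1000) = -6°C.
ISA deviation = 8 − (-6) = +14°C.
Density altitude = 10500 + 120 × (14) = 10500 + (+1680) = 12180 ft.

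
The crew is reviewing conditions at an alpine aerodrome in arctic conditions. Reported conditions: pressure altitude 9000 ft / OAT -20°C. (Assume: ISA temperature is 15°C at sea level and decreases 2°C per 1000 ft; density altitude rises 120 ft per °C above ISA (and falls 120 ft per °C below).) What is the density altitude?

6960 ft

ISA temperature at 9000 ft = 15 − 2 × (9000/1000) = -3°C.
ISA deviation = -20 − (-3) = -17°C.
Density altitude = 9000 + 120 × (-17) = 9000 + (-2040) = 6960 ft.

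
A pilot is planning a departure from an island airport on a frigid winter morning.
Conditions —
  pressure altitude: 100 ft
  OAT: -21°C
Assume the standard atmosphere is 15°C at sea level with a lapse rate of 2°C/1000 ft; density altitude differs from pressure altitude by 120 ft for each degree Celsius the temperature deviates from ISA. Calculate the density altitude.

-4196 ft

ISA temperature at 100 ft = 15 − 2 × (100/1000) = 14.8°C.
ISA deviation = -21 − 14.8 = -35.8°C.
Density altitude = 100 + 120 × (-35.8) = 100 + (-4296) = -4196 ft.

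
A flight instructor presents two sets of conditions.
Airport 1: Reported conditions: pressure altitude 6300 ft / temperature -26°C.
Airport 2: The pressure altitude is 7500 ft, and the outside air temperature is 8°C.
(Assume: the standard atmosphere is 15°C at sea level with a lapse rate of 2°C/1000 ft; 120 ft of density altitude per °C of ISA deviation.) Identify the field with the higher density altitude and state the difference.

Airport 1: ISA temp = 2.4°C, deviation -28.4°C, DA = 6300 + 120 × (-28.4) = 2892 ft.
Airport 2: ISA temp = 0°C, deviation +8°C, DA = 7500 + 120 × 8 = 8460 ft.
Airport 2 is higher by 8460 − 2892 = 5568 ft.

Airport 2 by 5568 ft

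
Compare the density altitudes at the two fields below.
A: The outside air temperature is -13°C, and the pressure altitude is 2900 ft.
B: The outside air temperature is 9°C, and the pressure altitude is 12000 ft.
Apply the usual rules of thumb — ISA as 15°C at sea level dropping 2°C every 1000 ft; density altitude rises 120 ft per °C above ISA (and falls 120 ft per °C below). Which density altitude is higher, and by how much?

A: ISA temp = 9.2°C, deviation -22.2°C, DA = 2900 + 120 × (-22.2) = 236 ft.
B: ISA temp = -9°C, deviation +18°C, DA = 12000 + 120 × 18 = 14160 ft.
B is higher by 14160 − 236 = 13924 ft.

B by 13924 ft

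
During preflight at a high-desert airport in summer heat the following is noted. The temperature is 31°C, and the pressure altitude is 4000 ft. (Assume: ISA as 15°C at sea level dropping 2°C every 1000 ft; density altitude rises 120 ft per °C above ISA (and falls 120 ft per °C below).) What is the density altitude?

6880 ft

ISA temperature at 4000 ft = 15 − 2 × (4000/1000) = 7°C.
ISA deviation = 31 − 7 = +24°C.
Density altitude = 4000 + 120 × (24) = 4000 + (+2880) = 6880 ft.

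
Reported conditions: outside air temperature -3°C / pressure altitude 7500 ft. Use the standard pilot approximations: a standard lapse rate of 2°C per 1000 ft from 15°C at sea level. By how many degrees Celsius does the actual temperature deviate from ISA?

ISA-3°C

ISA temperature at 7500 ft = 15 − 2 × (7500/1000) = 0°C.
Deviation = OAT − ISA = -3 − 0 = -3°C.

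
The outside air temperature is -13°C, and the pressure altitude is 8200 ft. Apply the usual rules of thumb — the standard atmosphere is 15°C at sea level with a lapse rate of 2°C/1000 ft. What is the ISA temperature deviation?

ISA temperature at 8200 ft = 15 − 2 × (8200/1000) = -1.4°C.
Deviation = OAT − ISA = -13 − (-1.4) = -11.6°C.

ISA-11.6°C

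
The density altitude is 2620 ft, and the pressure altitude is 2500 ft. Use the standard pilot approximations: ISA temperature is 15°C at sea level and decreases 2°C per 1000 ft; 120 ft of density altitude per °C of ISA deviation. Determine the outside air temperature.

11°C

Density altitude − pressure altitude = 2620 − 2500 = +120 ft.
At 120 ft/°C that is an ISA deviation of 120/120 = +1°C.
ISA temperature at 2500 ft = 15 − 2 × (2500/1000) = 10°C.
OAT = ISA + deviation = 10 + (+1) = 11°C.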